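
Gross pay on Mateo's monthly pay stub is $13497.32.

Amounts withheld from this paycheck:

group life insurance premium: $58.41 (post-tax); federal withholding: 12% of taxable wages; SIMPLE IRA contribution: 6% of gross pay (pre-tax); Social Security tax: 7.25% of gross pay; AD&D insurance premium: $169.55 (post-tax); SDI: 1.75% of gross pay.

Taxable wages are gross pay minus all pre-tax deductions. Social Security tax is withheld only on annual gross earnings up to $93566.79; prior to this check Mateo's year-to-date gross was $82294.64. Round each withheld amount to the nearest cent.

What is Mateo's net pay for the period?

$9883.59

SIMPLE IRA contribution: $13497.32 × 0.06 = $809.84
Taxable wages = $13497.32 − $809.84 = $12687.48
Federal withholding: $12687.48 × 0.12 = $1522.50
Social Security tax: only $93566.79 − $82294.64 = $11272.15 of this check is subject → $11272.15 × 0.0725 = $817.23
SDI: $13497.32 × 0.0175 = $236.20
AD&D insurance premium: $169.55
Group life insurance premium: $58.41
Total deductions = $809.84 + $1522.50 + $817.23 + $236.20 + $169.55 + $58.41 = $3613.73
Net pay = $13497.32 − $3613.73 = $9883.59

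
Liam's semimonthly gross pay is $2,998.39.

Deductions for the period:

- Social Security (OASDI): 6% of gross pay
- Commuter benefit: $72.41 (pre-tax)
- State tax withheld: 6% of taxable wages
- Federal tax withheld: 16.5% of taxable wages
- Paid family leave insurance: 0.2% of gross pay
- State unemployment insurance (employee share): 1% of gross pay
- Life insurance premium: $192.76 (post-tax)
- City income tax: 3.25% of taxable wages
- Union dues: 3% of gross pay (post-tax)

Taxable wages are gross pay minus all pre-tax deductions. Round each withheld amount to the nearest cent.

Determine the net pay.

Commuter benefit: $72.41
Taxable wages = $2,998.39 − $72.41 = $2,925.98
City income tax: $2,925.98 × 0.0325 = $95.09
State tax withheld: $2,925.98 × 0.06 = $175.56
Federal tax withheld: $2,925.98 × 0.165 = $482.79
State unemployment insurance (employee share): $2,998.39 × 0.01 = $29.98
Paid family leave insurance: $2,998.39 × 0.002 = $6.00
Social Security (OASDI): $2,998.39 × 0.06 = $179.90
Life insurance premium: $192.76
Union dues: $2,998.39 × 0.03 = $89.95
Total deductions = $72.41 + $95.09 + $175.56 + $482.79 + $29.98 + $6.00 + $179.90 + $192.76 + $89.95 = $1,324.44
Net pay = $2,998.39 − $1,324.44 = $1,673.95

$1,673.95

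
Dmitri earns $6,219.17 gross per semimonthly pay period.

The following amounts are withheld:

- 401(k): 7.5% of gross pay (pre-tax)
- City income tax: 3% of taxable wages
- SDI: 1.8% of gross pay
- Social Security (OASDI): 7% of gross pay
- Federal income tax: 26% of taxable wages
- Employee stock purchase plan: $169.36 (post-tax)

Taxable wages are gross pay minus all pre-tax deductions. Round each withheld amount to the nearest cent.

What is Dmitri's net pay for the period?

401(k): $6,219.17 × 0.075 = $466.44
Taxable wages = $6,219.17 − $466.44 = $5,752.73
City income tax: $5,752.73 × 0.03 = $172.58
Federal income tax: $5,752.73 × 0.26 = $1,495.71
Social Security (OASDI): $6,219.17 × 0.07 = $435.34
SDI: $6,219.17 × 0.018 = $111.95
Employee stock purchase plan: $169.36
Total deductions = $466.44 + $172.58 + $1,495.71 + $435.34 + $111.95 + $169.36 = $2,851.38
Net pay = $6,219.17 − $2,851.38 = $3,367.79

$3,367.79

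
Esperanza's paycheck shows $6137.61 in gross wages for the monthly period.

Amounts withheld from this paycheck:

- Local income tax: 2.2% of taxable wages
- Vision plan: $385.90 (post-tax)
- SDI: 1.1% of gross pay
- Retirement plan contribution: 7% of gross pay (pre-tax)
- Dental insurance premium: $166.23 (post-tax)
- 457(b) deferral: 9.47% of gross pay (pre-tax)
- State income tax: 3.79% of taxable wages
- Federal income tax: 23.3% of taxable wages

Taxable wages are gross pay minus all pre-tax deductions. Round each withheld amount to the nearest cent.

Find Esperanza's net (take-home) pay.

$3005.49

Retirement plan contribution: $6137.61 × 0.07 = $429.63
457(b) deferral: $6137.61 × 0.0947 = $581.23
Pre-tax total = $429.63 + $581.23 = $1010.86
Taxable wages = $6137.61 − $1010.86 = $5126.75
Local income tax: $5126.75 × 0.022 = $112.79
Federal income tax: $5126.75 × 0.233 = $1194.53
State income tax: $5126.75 × 0.0379 = $194.30
SDI: $6137.61 × 0.011 = $67.51
Vision plan: $385.90
Dental insurance premium: $166.23
Total deductions = $429.63 + $581.23 + $112.79 + $1194.53 + $194.30 + $67.51 + $385.90 + $166.23 = $3132.12
Net pay = $6137.61 − $3132.12 = $3005.49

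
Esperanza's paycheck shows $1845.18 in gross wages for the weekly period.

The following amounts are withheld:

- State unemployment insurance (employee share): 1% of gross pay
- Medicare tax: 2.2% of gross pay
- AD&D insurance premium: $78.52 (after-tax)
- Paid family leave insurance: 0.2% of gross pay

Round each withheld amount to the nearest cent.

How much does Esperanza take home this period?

Paid family leave insurance: $1845.18 × 0.002 = $3.69
State unemployment insurance (employee share): $1845.18 × 0.01 = $18.45
Medicare tax: $1845.18 × 0.022 = $40.59
AD&D insurance premium: $78.52
Total deductions = $3.69 + $18.45 + $40.59 + $78.52 = $141.25
Net pay = $1845.18 − $141.25 = $1703.93

$1703.93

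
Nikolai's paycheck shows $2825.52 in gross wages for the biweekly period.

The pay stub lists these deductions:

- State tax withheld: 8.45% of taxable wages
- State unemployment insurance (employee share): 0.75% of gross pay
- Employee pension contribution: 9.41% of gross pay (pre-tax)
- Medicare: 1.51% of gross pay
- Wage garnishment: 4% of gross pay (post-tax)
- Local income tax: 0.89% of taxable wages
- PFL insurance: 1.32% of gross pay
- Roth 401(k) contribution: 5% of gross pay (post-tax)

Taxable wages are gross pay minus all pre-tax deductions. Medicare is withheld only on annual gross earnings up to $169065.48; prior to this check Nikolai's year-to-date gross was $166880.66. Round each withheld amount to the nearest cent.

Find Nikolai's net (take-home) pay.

Employee pension contribution: $2825.52 × 0.0941 = $265.88
Taxable wages = $2825.52 − $265.88 = $2559.64
State tax withheld: $2559.64 × 0.0845 = $216.29
Local income tax: $2559.64 × 0.0089 = $22.78
Medicare: only $169065.48 − $166880.66 = $2184.82 of this check is subject → $2184.82 × 0.0151 = $32.99
State unemployment insurance (employee share): $2825.52 × 0.0075 = $21.19
PFL insurance: $2825.52 × 0.0132 = $37.30
Roth 401(k) contribution: $2825.52 × 0.05 = $141.28
Wage garnishment: $2825.52 × 0.04 = $113.02
Total deductions = $265.88 + $216.29 + $22.78 + $32.99 + $21.19 + $37.30 + $141.28 + $113.02 = $850.73
Net pay = $2825.52 − $850.73 = $1974.79

$1974.79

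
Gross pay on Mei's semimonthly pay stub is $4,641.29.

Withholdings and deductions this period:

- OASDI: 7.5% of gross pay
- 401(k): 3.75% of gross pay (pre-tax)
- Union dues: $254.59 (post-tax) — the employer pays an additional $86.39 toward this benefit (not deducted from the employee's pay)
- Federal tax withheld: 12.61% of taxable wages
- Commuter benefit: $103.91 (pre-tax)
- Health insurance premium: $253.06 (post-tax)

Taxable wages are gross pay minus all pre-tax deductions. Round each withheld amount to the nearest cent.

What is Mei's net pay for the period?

$2,957.36

Commuter benefit: $103.91
401(k): $4,641.29 × 0.0375 = $174.05
Pre-tax total = $103.91 + $174.05 = $277.96
Taxable wages = $4,641.29 − $277.96 = $4,363.33
Federal tax withheld: $4,363.33 × 0.1261 = $550.22
OASDI: $4,641.29 × 0.075 = $348.10
Union dues: $254.59
Health insurance premium: $253.06
(Employer's $86.39 toward union dues is not withheld from the employee.)
Total deductions = $103.91 + $174.05 + $550.22 + $348.10 + $254.59 + $253.06 = $1,683.93
Net pay = $4,641.29 − $1,683.93 = $2,957.36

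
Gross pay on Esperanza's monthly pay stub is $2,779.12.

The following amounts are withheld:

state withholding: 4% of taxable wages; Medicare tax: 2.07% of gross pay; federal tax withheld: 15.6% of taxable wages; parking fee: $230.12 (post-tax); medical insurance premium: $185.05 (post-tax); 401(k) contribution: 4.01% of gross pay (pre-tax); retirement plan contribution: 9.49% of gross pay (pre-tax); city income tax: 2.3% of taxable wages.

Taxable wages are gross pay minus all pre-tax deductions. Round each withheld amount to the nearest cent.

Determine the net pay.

$1,404.78

401(k) contribution: $2,779.12 × 0.0401 = $111.44
Retirement plan contribution: $2,779.12 × 0.0949 = $263.74
Pre-tax total = $111.44 + $263.74 = $375.18
Taxable wages = $2,779.12 − $375.18 = $2,403.94
State withholding: $2,403.94 × 0.04 = $96.16
Federal tax withheld: $2,403.94 × 0.156 = $375.01
City income tax: $2,403.94 × 0.023 = $55.29
Medicare tax: $2,779.12 × 0.0207 = $57.53
Parking fee: $230.12
Medical insurance premium: $185.05
Total deductions = $111.44 + $263.74 + $96.16 + $375.01 + $55.29 + $57.53 + $230.12 + $185.05 = $1,374.34
Net pay = $2,779.12 − $1,374.34 = $1,404.78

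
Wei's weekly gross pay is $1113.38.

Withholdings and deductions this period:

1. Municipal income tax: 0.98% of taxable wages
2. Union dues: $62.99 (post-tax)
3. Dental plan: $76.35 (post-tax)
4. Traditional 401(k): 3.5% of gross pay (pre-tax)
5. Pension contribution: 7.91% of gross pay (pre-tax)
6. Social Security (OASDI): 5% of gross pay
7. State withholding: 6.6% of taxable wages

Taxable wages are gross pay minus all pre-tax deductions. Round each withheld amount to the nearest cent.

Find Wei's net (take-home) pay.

$716.56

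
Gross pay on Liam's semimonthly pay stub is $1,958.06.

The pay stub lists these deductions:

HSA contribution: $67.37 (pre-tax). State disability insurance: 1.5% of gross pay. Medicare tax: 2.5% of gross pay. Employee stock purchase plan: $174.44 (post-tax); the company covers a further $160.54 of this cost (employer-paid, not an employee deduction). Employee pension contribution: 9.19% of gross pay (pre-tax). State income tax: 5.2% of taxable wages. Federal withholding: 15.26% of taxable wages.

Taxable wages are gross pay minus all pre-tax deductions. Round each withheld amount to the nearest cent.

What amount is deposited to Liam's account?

HSA contribution: $67.37
Employee pension contribution: $1,958.06 × 0.0919 = $179.95
Pre-tax total = $67.37 + $179.95 = $247.32
Taxable wages = $1,958.06 − $247.32 = $1,710.74
State income tax: $1,710.74 × 0.052 = $88.96
Federal withholding: $1,710.74 × 0.1526 = $261.06
Medicare tax: $1,958.06 × 0.025 = $48.95
State disability insurance: $1,958.06 × 0.015 = $29.37
Employee stock purchase plan: $174.44
(Employer's $160.54 toward employee stock purchase plan is not withheld from the employee.)
Total deductions = $67.37 + $179.95 + $88.96 + $261.06 + $48.95 + $29.37 + $174.44 = $850.10
Net pay = $1,958.06 − $850.10 = $1,107.96

$1,107.96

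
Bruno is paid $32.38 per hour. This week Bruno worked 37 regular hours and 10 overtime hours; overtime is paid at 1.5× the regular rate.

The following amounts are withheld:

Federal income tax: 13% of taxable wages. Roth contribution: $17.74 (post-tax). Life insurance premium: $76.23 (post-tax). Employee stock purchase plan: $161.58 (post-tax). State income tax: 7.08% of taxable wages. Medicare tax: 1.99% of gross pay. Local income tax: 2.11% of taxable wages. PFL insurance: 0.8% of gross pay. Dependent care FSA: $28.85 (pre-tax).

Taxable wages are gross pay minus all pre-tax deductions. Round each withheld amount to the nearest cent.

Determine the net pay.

Regular pay: 37 × $32.38 = $1,198.06
Overtime pay: 10 × $32.38 × 1.5 = $485.70
Gross pay = $1,198.06 + $485.70 = $1,683.76
Dependent care FSA: $28.85
Taxable wages = $1,683.76 − $28.85 = $1,654.91
Local income tax: $1,654.91 × 0.0211 = $34.92
Federal income tax: $1,654.91 × 0.13 = $215.14
State income tax: $1,654.91 × 0.0708 = $117.17
PFL insurance: $1,683.76 × 0.008 = $13.47
Medicare tax: $1,683.76 × 0.0199 = $33.51
Employee stock purchase plan: $161.58
Life insurance premium: $76.23
Roth contribution: $17.74
Total deductions = $28.85 + $34.92 + $215.14 + $117.17 + $13.47 + $33.51 + $161.58 + $76.23 + $17.74 = $698.61
Net pay = $1,683.76 − $698.61 = $985.15

$985.15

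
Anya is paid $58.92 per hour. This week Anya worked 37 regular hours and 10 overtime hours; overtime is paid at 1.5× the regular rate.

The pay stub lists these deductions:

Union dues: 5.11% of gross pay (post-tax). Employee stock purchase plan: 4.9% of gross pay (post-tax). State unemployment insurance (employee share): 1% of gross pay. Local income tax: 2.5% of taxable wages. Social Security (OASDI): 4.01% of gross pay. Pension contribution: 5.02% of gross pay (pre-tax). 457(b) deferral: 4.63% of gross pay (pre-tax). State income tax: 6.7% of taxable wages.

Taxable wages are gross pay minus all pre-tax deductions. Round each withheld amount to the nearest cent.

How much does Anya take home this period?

$2053.32

Regular pay: 37 × $58.92 = $2180.04
Overtime pay: 10 × $58.92 × 1.5 = $883.80
Gross pay = $2180.04 + $883.80 = $3063.84
457(b) deferral: $3063.84 × 0.0463 = $141.86
Pension contribution: $3063.84 × 0.0502 = $153.80
Pre-tax total = $141.86 + $153.80 = $295.66
Taxable wages = $3063.84 − $295.66 = $2768.18
Local income tax: $2768.18 × 0.025 = $69.20
State income tax: $2768.18 × 0.067 = $185.47
Social Security (OASDI): $3063.84 × 0.0401 = $122.86
State unemployment insurance (employee share): $3063.84 × 0.01 = $30.64
Union dues: $3063.84 × 0.0511 = $156.56
Employee stock purchase plan: $3063.84 × 0.049 = $150.13
Total deductions = $141.86 + $153.80 + $69.20 + $185.47 + $122.86 + $30.64 + $156.56 + $150.13 = $1010.52
Net pay = $3063.84 − $1010.52 = $2053.32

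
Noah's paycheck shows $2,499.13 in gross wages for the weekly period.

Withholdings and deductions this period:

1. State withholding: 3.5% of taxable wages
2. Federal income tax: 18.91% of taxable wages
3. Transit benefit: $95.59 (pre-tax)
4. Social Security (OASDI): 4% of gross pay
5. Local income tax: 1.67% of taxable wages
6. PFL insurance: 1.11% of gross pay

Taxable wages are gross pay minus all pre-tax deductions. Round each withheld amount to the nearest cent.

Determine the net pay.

$1,697.06

Transit benefit: $95.59
Taxable wages = $2,499.13 − $95.59 = $2,403.54
Federal income tax: $2,403.54 × 0.1891 = $454.51
State withholding: $2,403.54 × 0.035 = $84.12
Local income tax: $2,403.54 × 0.0167 = $40.14
Social Security (OASDI): $2,499.13 × 0.04 = $99.97
PFL insurance: $2,499.13 × 0.0111 = $27.74
Total deductions = $95.59 + $454.51 + $84.12 + $40.14 + $99.97 + $27.74 = $802.07
Net pay = $2,499.13 − $802.07 = $1,697.06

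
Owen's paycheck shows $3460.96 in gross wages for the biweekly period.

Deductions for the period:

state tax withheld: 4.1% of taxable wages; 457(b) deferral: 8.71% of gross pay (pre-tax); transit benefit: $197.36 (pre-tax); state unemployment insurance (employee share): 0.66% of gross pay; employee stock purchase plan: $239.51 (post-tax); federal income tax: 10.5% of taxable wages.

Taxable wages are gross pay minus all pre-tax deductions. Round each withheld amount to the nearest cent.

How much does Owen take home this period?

Transit benefit: $197.36
457(b) deferral: $3460.96 × 0.0871 = $301.45
Pre-tax total = $197.36 + $301.45 = $498.81
Taxable wages = $3460.96 − $498.81 = $2962.15
Federal income tax: $2962.15 × 0.105 = $311.03
State tax withheld: $2962.15 × 0.041 = $121.45
State unemployment insurance (employee share): $3460.96 × 0.0066 = $22.84
Employee stock purchase plan: $239.51
Total deductions = $197.36 + $301.45 + $311.03 + $121.45 + $22.84 + $239.51 = $1193.64
Net pay = $3460.96 − $1193.64 = $2267.32

$2267.32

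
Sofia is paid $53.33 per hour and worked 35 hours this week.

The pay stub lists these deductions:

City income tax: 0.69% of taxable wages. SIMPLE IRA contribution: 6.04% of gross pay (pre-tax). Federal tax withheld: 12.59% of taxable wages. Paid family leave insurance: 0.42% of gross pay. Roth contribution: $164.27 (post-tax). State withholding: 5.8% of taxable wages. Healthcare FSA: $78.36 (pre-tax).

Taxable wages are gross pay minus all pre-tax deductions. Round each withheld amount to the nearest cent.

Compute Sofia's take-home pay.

Gross pay: 35 × $53.33 = $1,866.55
Healthcare FSA: $78.36
SIMPLE IRA contribution: $1,866.55 × 0.0604 = $112.74
Pre-tax total = $78.36 + $112.74 = $191.10
Taxable wages = $1,866.55 − $191.10 = $1,675.45
State withholding: $1,675.45 × 0.058 = $97.18
Federal tax withheld: $1,675.45 × 0.1259 = $210.94
City income tax: $1,675.45 × 0.0069 = $11.56
Paid family leave insurance: $1,866.55 × 0.0042 = $7.84
Roth contribution: $164.27
Total deductions = $78.36 + $112.74 + $97.18 + $210.94 + $11.56 + $7.84 + $164.27 = $682.89
Net pay = $1,866.55 − $682.89 = $1,183.66

$1,183.66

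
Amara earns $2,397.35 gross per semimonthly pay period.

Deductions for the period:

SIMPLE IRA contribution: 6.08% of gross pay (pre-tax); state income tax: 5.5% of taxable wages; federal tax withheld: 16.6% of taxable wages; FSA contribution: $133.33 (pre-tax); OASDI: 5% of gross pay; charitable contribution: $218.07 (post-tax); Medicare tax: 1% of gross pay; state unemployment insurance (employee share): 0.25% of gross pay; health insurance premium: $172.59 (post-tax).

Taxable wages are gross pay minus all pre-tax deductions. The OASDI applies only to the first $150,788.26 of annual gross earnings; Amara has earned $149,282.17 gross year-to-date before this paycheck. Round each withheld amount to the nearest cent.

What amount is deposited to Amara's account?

FSA contribution: $133.33
SIMPLE IRA contribution: $2,397.35 × 0.0608 = $145.76
Pre-tax total = $133.33 + $145.76 = $279.09
Taxable wages = $2,397.35 − $279.09 = $2,118.26
Federal tax withheld: $2,118.26 × 0.166 = $351.63
State income tax: $2,118.26 × 0.055 = $116.50
Medicare tax: $2,397.35 × 0.01 = $23.97
State unemployment insurance (employee share): $2,397.35 × 0.0025 = $5.99
OASDI: only $150,788.26 − $149,282.17 = $1,506.09 of this check is subject → $1,506.09 × 0.05 = $75.30
Charitable contribution: $218.07
Health insurance premium: $172.59
Total deductions = $133.33 + $145.76 + $351.63 + $116.50 + $23.97 + $5.99 + $75.30 + $218.07 + $172.59 = $1,243.14
Net pay = $2,397.35 − $1,243.14 = $1,154.21

$1,154.21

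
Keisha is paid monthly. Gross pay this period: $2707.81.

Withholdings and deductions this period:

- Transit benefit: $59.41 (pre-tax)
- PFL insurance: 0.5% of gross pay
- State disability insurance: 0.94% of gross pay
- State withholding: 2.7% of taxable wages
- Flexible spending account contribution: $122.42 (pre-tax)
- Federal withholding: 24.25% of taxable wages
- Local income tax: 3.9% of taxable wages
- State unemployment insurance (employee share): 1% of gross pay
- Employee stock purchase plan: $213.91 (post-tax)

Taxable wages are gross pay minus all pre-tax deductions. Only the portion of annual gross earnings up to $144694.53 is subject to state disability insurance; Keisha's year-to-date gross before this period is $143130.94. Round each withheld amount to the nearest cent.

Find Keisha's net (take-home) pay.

Flexible spending account contribution: $122.42
Transit benefit: $59.41
Pre-tax total = $122.42 + $59.41 = $181.83
Taxable wages = $2707.81 − $181.83 = $2525.98
State withholding: $2525.98 × 0.027 = $68.20
Federal withholding: $2525.98 × 0.2425 = $612.55
Local income tax: $2525.98 × 0.039 = $98.51
PFL insurance: $2707.81 × 0.005 = $13.54
State disability insurance: only $144694.53 − $143130.94 = $1563.59 of this check is subject → $1563.59 × 0.0094 = $14.70
State unemployment insurance (employee share): $2707.81 × 0.01 = $27.08
Employee stock purchase plan: $213.91
Total deductions = $122.42 + $59.41 + $68.20 + $612.55 + $98.51 + $13.54 + $14.70 + $27.08 + $213.91 = $1230.32
Net pay = $2707.81 − $1230.32 = $1477.49

$1477.49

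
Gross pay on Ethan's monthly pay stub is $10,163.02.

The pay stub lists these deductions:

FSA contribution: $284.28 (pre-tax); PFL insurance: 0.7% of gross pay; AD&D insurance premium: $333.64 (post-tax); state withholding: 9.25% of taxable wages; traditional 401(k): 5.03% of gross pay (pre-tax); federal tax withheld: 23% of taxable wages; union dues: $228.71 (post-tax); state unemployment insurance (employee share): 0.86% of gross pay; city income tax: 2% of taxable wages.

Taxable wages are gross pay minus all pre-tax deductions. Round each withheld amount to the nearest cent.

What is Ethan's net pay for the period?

$5,438.27

Traditional 401(k): $10,163.02 × 0.0503 = $511.20
FSA contribution: $284.28
Pre-tax total = $511.20 + $284.28 = $795.48
Taxable wages = $10,163.02 − $795.48 = $9,367.54
City income tax: $9,367.54 × 0.02 = $187.35
Federal tax withheld: $9,367.54 × 0.23 = $2,154.53
State withholding: $9,367.54 × 0.0925 = $866.50
State unemployment insurance (employee share): $10,163.02 × 0.0086 = $87.40
PFL insurance: $10,163.02 × 0.007 = $71.14
AD&D insurance premium: $333.64
Union dues: $228.71
Total deductions = $511.20 + $284.28 + $187.35 + $2,154.53 + $866.50 + $87.40 + $71.14 + $333.64 + $228.71 = $4,724.75
Net pay = $10,163.02 − $4,724.75 = $5,438.27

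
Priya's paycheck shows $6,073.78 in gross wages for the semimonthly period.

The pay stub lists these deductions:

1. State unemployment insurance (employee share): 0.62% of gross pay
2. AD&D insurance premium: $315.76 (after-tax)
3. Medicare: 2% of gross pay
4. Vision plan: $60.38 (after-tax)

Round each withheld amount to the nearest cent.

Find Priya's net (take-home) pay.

$5,538.50

Medicare: $6,073.78 × 0.02 = $121.48
State unemployment insurance (employee share): $6,073.78 × 0.0062 = $37.66
AD&D insurance premium: $315.76
Vision plan: $60.38
Total deductions = $121.48 + $37.66 + $315.76 + $60.38 = $535.28
Net pay = $6,073.78 − $535.28 = $5,538.50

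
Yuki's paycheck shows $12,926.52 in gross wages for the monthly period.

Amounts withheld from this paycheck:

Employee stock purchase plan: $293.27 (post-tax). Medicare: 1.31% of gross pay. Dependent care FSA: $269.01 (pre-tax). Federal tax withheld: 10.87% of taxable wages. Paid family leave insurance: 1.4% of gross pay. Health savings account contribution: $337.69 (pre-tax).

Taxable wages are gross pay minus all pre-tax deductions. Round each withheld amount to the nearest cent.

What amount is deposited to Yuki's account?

Dependent care FSA: $269.01
Health savings account contribution: $337.69
Pre-tax total = $269.01 + $337.69 = $606.70
Taxable wages = $12,926.52 − $606.70 = $12,319.82
Federal tax withheld: $12,319.82 × 0.1087 = $1,339.16
Paid family leave insurance: $12,926.52 × 0.014 = $180.97
Medicare: $12,926.52 × 0.0131 = $169.34
Employee stock purchase plan: $293.27
Total deductions = $269.01 + $337.69 + $1,339.16 + $180.97 + $169.34 + $293.27 = $2,589.44
Net pay = $12,926.52 − $2,589.44 = $10,337.08

$10,337.08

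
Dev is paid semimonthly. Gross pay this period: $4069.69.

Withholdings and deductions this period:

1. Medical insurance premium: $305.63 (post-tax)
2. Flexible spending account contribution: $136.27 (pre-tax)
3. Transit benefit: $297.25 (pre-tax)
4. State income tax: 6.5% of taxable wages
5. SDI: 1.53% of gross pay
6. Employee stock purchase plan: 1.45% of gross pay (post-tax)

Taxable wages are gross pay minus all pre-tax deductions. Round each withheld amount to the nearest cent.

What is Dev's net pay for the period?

$2972.91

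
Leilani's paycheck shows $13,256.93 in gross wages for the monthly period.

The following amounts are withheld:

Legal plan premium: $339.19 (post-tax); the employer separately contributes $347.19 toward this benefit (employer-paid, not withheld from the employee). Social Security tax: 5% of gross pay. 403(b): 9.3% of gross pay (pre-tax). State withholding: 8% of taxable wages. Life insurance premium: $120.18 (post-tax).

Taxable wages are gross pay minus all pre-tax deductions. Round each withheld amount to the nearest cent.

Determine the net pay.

403(b): $13,256.93 × 0.093 = $1,232.89
Taxable wages = $13,256.93 − $1,232.89 = $12,024.04
State withholding: $12,024.04 × 0.08 = $961.92
Social Security tax: $13,256.93 × 0.05 = $662.85
Legal plan premium: $339.19
Life insurance premium: $120.18
(Employer's $347.19 toward legal plan premium is not withheld from the employee.)
Total deductions = $1,232.89 + $961.92 + $662.85 + $339.19 + $120.18 = $3,317.03
Net pay = $13,256.93 − $3,317.03 = $9,939.90

$9,939.90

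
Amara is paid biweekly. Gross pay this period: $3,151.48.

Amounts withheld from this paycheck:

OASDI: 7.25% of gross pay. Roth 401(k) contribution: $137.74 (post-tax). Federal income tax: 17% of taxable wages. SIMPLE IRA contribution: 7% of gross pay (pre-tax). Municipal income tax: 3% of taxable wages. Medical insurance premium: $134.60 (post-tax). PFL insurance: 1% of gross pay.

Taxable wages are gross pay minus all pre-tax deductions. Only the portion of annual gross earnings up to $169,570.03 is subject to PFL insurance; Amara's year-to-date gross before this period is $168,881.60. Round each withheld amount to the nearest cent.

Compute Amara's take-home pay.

SIMPLE IRA contribution: $3,151.48 × 0.07 = $220.60
Taxable wages = $3,151.48 − $220.60 = $2,930.88
Federal income tax: $2,930.88 × 0.17 = $498.25
Municipal income tax: $2,930.88 × 0.03 = $87.93
PFL insurance: only $169,570.03 − $168,881.60 = $688.43 of this check is subject → $688.43 × 0.01 = $6.88
OASDI: $3,151.48 × 0.0725 = $228.48
Roth 401(k) contribution: $137.74
Medical insurance premium: $134.60
Total deductions = $220.60 + $498.25 + $87.93 + $6.88 + $228.48 + $137.74 + $134.60 = $1,314.48
Net pay = $3,151.48 − $1,314.48 = $1,837.00

$1,837.00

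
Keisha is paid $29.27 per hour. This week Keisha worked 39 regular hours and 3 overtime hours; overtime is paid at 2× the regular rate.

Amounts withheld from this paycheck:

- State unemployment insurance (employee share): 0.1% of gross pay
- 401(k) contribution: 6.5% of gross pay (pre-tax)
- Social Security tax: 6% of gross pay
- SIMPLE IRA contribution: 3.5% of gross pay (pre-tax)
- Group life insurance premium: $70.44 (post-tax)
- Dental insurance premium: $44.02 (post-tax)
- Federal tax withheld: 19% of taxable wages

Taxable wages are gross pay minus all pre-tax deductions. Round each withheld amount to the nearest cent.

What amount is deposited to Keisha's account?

Regular pay: 39 × $29.27 = $1,141.53
Overtime pay: 3 × $29.27 × 2 = $175.62
Gross pay = $1,141.53 + $175.62 = $1,317.15
SIMPLE IRA contribution: $1,317.15 × 0.035 = $46.10
401(k) contribution: $1,317.15 × 0.065 = $85.61
Pre-tax total = $46.10 + $85.61 = $131.71
Taxable wages = $1,317.15 − $131.71 = $1,185.44
Federal tax withheld: $1,185.44 × 0.19 = $225.23
Social Security tax: $1,317.15 × 0.06 = $79.03
State unemployment insurance (employee share): $1,317.15 × 0.001 = $1.32
Dental insurance premium: $44.02
Group life insurance premium: $70.44
Total deductions = $46.10 + $85.61 + $225.23 + $79.03 + $1.32 + $44.02 + $70.44 = $551.75
Net pay = $1,317.15 − $551.75 = $765.40

$765.40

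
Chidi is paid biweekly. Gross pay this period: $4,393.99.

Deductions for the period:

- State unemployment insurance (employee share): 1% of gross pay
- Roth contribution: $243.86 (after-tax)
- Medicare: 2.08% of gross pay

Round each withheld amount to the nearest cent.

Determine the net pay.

$4,014.80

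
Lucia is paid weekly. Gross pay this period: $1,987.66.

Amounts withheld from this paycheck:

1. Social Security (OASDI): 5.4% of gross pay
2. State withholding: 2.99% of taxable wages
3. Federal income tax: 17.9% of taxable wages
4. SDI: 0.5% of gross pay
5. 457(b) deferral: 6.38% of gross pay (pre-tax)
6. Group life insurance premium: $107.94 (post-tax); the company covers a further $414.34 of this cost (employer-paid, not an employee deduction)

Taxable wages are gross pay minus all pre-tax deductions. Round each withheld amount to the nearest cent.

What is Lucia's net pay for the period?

$1,246.91

457(b) deferral: $1,987.66 × 0.0638 = $126.81
Taxable wages = $1,987.66 − $126.81 = $1,860.85
Federal income tax: $1,860.85 × 0.179 = $333.09
State withholding: $1,860.85 × 0.0299 = $55.64
Social Security (OASDI): $1,987.66 × 0.054 = $107.33
SDI: $1,987.66 × 0.005 = $9.94
Group life insurance premium: $107.94
(Employer's $414.34 toward group life insurance premium is not withheld from the employee.)
Total deductions = $126.81 + $333.09 + $55.64 + $107.33 + $9.94 + $107.94 = $740.75
Net pay = $1,987.66 − $740.75 = $1,246.91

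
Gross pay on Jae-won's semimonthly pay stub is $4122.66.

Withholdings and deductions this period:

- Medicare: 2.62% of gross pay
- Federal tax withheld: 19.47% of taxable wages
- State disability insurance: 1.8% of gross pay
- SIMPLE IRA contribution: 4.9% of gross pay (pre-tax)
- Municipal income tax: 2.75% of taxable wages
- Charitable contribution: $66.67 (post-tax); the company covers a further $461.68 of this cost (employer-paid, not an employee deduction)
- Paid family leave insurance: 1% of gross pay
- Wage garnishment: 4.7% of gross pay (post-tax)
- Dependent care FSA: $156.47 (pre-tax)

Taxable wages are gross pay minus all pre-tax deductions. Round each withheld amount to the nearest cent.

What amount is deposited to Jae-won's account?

SIMPLE IRA contribution: $4122.66 × 0.049 = $202.01
Dependent care FSA: $156.47
Pre-tax total = $202.01 + $156.47 = $358.48
Taxable wages = $4122.66 − $358.48 = $3764.18
Municipal income tax: $3764.18 × 0.0275 = $103.51
Federal tax withheld: $3764.18 × 0.1947 = $732.89
Paid family leave insurance: $4122.66 × 0.01 = $41.23
Medicare: $4122.66 × 0.0262 = $108.01
State disability insurance: $4122.66 × 0.018 = $74.21
Charitable contribution: $66.67
Wage garnishment: $4122.66 × 0.047 = $193.77
(Employer's $461.68 toward charitable contribution is not withheld from the employee.)
Total deductions = $202.01 + $156.47 + $103.51 + $732.89 + $41.23 + $108.01 + $74.21 + $66.67 + $193.77 = $1678.77
Net pay = $4122.66 − $1678.77 = $2443.89

$2443.89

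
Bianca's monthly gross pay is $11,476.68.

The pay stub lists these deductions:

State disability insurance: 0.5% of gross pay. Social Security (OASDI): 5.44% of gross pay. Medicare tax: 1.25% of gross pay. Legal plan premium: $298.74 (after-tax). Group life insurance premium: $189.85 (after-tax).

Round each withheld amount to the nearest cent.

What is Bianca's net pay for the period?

$10,162.92

Medicare tax: $11,476.68 × 0.0125 = $143.46
Social Security (OASDI): $11,476.68 × 0.0544 = $624.33
State disability insurance: $11,476.68 × 0.005 = $57.38
Legal plan premium: $298.74
Group life insurance premium: $189.85
Total deductions = $143.46 + $624.33 + $57.38 + $298.74 + $189.85 = $1,313.76
Net pay = $11,476.68 − $1,313.76 = $10,162.92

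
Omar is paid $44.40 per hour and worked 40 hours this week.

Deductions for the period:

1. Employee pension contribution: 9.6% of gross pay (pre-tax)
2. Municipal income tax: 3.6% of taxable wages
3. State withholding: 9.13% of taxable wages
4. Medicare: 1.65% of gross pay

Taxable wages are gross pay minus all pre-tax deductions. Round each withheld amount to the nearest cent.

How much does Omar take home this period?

$1,371.82

Gross pay: 40 × $44.40 = $1,776.00
Employee pension contribution: $1,776.00 × 0.096 = $170.50
Taxable wages = $1,776.00 − $170.50 = $1,605.50
State withholding: $1,605.50 × 0.0913 = $146.58
Municipal income tax: $1,605.50 × 0.036 = $57.80
Medicare: $1,776.00 × 0.0165 = $29.30
Total deductions = $170.50 + $146.58 + $57.80 + $29.30 = $404.18
Net pay = $1,776.00 − $404.18 = $1,371.82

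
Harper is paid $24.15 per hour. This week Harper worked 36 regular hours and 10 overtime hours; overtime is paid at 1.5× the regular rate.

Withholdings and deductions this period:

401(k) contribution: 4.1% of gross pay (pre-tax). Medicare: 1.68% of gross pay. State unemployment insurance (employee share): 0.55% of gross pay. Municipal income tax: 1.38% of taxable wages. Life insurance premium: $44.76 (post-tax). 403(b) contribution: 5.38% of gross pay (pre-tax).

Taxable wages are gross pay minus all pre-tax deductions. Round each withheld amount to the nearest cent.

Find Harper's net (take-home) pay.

Regular pay: 36 × $24.15 = $869.40
Overtime pay: 10 × $24.15 × 1.5 = $362.25
Gross pay = $869.40 + $362.25 = $1,231.65
403(b) contribution: $1,231.65 × 0.0538 = $66.26
401(k) contribution: $1,231.65 × 0.041 = $50.50
Pre-tax total = $66.26 + $50.50 = $116.76
Taxable wages = $1,231.65 − $116.76 = $1,114.89
Municipal income tax: $1,114.89 × 0.0138 = $15.39
Medicare: $1,231.65 × 0.0168 = $20.69
State unemployment insurance (employee share): $1,231.65 × 0.0055 = $6.77
Life insurance premium: $44.76
Total deductions = $66.26 + $50.50 + $15.39 + $20.69 + $6.77 + $44.76 = $204.37
Net pay = $1,231.65 − $204.37 = $1,027.28

$1,027.28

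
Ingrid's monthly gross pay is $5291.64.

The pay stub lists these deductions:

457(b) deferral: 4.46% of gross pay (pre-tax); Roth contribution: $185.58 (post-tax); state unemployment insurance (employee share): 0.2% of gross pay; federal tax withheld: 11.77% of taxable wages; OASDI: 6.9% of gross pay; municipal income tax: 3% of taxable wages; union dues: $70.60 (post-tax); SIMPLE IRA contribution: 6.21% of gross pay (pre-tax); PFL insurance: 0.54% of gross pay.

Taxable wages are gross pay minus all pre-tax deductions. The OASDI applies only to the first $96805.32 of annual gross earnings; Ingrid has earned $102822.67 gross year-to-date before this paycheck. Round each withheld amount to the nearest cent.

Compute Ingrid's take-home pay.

SIMPLE IRA contribution: $5291.64 × 0.0621 = $328.61
457(b) deferral: $5291.64 × 0.0446 = $236.01
Pre-tax total = $328.61 + $236.01 = $564.62
Taxable wages = $5291.64 − $564.62 = $4727.02
Municipal income tax: $4727.02 × 0.03 = $141.81
Federal tax withheld: $4727.02 × 0.1177 = $556.37
OASDI: annual cap $96805.32 already reached (YTD $102822.67), so $0.00
State unemployment insurance (employee share): $5291.64 × 0.002 = $10.58
PFL insurance: $5291.64 × 0.0054 = $28.57
Union dues: $70.60
Roth contribution: $185.58
Total deductions = $328.61 + $236.01 + $141.81 + $556.37 + $0.00 + $10.58 + $28.57 + $70.60 + $185.58 = $1558.13
Net pay = $5291.64 − $1558.13 = $3733.51

$3733.51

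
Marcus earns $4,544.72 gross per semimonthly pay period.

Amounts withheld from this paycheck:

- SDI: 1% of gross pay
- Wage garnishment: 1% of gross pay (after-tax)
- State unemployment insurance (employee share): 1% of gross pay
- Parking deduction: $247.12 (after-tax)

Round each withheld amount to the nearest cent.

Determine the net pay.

$4,161.25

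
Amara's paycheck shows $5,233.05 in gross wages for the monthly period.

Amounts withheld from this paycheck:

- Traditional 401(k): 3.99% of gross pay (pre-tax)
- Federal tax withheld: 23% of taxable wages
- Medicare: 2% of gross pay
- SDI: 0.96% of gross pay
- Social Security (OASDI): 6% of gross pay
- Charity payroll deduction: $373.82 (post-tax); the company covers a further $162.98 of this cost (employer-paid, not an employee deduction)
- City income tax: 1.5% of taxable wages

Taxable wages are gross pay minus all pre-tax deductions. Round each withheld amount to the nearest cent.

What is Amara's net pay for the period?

$2,950.61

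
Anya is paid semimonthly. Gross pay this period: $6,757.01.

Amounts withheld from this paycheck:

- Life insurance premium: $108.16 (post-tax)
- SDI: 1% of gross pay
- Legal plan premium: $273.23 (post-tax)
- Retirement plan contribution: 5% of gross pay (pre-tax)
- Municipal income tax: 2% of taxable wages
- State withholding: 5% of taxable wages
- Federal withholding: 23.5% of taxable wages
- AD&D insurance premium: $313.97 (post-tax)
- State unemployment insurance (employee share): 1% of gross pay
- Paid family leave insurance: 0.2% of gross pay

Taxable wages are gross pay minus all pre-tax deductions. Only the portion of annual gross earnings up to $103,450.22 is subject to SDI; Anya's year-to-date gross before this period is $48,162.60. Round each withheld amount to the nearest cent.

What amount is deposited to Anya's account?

$3,617.31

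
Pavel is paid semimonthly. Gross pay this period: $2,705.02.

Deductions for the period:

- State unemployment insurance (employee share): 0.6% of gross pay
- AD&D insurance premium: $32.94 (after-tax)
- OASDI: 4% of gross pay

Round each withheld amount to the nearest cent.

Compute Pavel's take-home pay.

State unemployment insurance (employee share): $2,705.02 × 0.006 = $16.23
OASDI: $2,705.02 × 0.04 = $108.20
AD&D insurance premium: $32.94
Total deductions = $16.23 + $108.20 + $32.94 = $157.37
Net pay = $2,705.02 − $157.37 = $2,547.65

$2,547.65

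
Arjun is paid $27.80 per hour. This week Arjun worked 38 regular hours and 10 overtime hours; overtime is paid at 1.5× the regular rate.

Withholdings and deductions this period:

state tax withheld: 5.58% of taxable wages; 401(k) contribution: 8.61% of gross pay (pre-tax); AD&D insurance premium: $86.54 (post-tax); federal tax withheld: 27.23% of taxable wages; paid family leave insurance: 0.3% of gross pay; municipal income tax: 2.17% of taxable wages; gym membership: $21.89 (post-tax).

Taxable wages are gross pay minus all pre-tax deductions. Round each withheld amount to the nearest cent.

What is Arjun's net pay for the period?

$762.67

Regular pay: 38 × $27.80 = $1,056.40
Overtime pay: 10 × $27.80 × 1.5 = $417.00
Gross pay = $1,056.40 + $417.00 = $1,473.40
401(k) contribution: $1,473.40 × 0.0861 = $126.86
Taxable wages = $1,473.40 − $126.86 = $1,346.54
State tax withheld: $1,346.54 × 0.0558 = $75.14
Municipal income tax: $1,346.54 × 0.0217 = $29.22
Federal tax withheld: $1,346.54 × 0.2723 = $366.66
Paid family leave insurance: $1,473.40 × 0.003 = $4.42
AD&D insurance premium: $86.54
Gym membership: $21.89
Total deductions = $126.86 + $75.14 + $29.22 + $366.66 + $4.42 + $86.54 + $21.89 = $710.73
Net pay = $1,473.40 − $710.73 = $762.67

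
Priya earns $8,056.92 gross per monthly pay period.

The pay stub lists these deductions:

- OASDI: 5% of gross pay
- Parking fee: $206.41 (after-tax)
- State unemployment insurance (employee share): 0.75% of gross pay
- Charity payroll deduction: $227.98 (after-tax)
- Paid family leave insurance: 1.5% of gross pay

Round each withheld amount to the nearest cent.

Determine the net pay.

Paid family leave insurance: $8,056.92 × 0.015 = $120.85
State unemployment insurance (employee share): $8,056.92 × 0.0075 = $60.43
OASDI: $8,056.92 × 0.05 = $402.85
Charity payroll deduction: $227.98
Parking fee: $206.41
Total deductions = $120.85 + $60.43 + $402.85 + $227.98 + $206.41 = $1,018.52
Net pay = $8,056.92 − $1,018.52 = $7,038.40

$7,038.40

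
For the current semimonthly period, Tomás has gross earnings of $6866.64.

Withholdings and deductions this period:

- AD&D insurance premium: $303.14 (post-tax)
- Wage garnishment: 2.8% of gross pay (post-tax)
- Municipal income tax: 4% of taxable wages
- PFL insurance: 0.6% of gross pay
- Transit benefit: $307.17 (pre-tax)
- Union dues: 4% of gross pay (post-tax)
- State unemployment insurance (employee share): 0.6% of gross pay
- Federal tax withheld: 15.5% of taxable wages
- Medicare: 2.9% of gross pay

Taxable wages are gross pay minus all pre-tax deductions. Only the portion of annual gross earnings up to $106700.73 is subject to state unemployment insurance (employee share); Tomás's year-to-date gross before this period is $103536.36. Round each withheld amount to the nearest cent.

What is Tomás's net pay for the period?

$4250.97

Transit benefit: $307.17
Taxable wages = $6866.64 − $307.17 = $6559.47
Federal tax withheld: $6559.47 × 0.155 = $1016.72
Municipal income tax: $6559.47 × 0.04 = $262.38
Medicare: $6866.64 × 0.029 = $199.13
PFL insurance: $6866.64 × 0.006 = $41.20
State unemployment insurance (employee share): only $106700.73 − $103536.36 = $3164.37 of this check is subject → $3164.37 × 0.006 = $18.99
AD&D insurance premium: $303.14
Union dues: $6866.64 × 0.04 = $274.67
Wage garnishment: $6866.64 × 0.028 = $192.27
Total deductions = $307.17 + $1016.72 + $262.38 + $199.13 + $41.20 + $18.99 + $303.14 + $274.67 + $192.27 = $2615.67
Net pay = $6866.64 − $2615.67 = $4250.97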